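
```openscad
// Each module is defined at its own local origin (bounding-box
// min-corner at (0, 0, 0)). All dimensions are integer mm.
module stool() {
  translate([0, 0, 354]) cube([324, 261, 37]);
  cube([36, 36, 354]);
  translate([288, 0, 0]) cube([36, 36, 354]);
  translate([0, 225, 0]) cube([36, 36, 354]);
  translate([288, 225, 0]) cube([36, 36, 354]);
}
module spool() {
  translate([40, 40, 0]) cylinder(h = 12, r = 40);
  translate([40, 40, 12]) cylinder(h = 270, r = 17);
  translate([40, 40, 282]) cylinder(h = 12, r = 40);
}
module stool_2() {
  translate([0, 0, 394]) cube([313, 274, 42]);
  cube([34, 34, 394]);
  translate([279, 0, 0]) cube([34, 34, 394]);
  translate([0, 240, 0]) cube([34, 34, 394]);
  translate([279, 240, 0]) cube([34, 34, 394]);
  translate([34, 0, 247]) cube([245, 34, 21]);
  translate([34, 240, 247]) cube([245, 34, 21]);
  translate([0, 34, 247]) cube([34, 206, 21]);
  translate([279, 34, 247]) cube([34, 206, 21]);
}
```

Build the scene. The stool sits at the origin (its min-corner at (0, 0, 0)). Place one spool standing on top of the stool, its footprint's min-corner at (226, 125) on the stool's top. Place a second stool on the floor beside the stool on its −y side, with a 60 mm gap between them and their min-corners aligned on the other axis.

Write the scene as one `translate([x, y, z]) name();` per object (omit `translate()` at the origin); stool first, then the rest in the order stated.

stool();
translate([226, 125, 391]) spool();
translate([0, -334, 0]) stool_2();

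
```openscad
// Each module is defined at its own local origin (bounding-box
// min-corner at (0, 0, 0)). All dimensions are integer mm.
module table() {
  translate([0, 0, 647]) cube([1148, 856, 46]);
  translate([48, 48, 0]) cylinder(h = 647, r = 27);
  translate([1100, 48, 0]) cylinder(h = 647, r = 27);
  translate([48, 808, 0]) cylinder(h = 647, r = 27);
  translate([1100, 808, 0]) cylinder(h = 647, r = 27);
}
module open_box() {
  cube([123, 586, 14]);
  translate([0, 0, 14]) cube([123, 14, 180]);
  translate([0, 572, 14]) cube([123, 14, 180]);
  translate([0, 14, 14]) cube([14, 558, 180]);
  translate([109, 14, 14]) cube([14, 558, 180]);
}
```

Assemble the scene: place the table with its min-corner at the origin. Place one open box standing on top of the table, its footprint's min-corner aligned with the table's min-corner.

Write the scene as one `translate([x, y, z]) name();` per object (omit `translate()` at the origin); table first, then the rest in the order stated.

table();
translate([0, 0, 693]) open_box();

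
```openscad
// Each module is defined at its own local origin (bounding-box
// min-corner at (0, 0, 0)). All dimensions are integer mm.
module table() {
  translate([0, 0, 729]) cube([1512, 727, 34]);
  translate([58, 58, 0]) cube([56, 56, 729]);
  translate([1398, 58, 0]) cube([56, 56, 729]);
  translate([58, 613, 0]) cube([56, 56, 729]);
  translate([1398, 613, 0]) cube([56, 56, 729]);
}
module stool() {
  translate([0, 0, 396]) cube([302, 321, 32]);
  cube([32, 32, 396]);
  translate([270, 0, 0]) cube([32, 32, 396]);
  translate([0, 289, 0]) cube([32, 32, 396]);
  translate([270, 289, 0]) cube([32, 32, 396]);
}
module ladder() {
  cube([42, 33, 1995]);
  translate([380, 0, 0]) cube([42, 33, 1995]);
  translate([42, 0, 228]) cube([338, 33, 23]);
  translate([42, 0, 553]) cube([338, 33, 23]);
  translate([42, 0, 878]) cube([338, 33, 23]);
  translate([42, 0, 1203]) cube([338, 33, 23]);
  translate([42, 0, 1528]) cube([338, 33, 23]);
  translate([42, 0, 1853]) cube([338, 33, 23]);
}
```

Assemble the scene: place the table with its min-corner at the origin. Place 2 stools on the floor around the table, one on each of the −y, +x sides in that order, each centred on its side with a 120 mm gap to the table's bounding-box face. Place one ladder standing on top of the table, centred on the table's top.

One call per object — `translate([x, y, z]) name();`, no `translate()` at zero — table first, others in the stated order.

table();
translate([605, -441, 0]) stool();
translate([1632, 203, 0]) stool();
translate([545, 347, 763]) ladder();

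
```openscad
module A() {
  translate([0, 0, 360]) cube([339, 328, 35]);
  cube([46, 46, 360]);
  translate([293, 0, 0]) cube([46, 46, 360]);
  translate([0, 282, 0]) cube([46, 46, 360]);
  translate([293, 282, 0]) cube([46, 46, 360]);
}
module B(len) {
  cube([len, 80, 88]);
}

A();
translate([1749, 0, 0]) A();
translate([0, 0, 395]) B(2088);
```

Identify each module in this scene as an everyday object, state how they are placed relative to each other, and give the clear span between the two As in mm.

Second stool starts at x = 1749; first ends at x = 339; clear span = 1749 − 339 = 1410 mm.

A is a stool. B is a beam. A beam spans the tops of two stools. The clear span between the two stools is 1410 mm.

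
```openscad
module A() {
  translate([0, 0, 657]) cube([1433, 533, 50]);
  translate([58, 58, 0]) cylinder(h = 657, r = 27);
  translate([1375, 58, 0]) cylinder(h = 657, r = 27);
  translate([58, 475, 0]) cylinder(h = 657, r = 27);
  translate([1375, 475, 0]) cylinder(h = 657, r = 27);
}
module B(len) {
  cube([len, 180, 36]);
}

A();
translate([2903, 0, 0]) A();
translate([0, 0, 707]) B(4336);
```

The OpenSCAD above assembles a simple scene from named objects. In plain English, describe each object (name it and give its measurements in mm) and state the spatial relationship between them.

A is a table: top 1433 mm (x) × 533 mm (y), 50 mm thick, upper face at z = 707 mm, on four round legs of 54 mm diameter, each leg's bounding box inset 31 mm from the nearest pair of top edges, running from z = 0 to the bottom of the top.

B is a rectangular beam 4336 mm long (x), 180 mm deep (y), 36 mm thick (z).

The beam spans the tops of two tables placed 1470 mm apart, resting at z = 707 mm.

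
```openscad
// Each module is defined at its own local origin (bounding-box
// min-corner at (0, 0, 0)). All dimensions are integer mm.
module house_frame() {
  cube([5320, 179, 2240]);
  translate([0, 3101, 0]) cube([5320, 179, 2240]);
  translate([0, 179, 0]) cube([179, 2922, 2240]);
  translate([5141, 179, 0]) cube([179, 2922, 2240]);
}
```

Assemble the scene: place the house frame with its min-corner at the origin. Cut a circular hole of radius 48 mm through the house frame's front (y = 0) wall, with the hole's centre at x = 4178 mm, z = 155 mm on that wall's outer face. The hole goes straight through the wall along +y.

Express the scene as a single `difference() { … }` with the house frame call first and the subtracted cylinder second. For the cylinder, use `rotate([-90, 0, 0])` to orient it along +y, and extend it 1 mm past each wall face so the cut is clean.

difference() {
  house_frame();
  translate([4178, -1, 155]) rotate([-90, 0, 0]) cylinder(h = 181, r = 48);
}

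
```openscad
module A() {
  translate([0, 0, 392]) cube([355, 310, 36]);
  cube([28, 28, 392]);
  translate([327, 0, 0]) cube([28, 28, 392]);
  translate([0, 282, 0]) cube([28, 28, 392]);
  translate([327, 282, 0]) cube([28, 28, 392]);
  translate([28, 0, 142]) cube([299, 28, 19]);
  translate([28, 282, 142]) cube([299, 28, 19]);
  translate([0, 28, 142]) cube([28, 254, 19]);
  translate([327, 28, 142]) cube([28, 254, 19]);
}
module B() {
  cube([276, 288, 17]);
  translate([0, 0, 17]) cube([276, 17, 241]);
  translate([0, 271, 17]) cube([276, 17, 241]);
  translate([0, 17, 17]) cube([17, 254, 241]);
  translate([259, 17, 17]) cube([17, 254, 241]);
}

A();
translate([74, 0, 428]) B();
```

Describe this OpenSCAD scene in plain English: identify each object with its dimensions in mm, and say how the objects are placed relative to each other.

A is a simple wooden stool: a rectangular seat 355 mm (x) by 310 mm (y), 36 mm thick, top face at z = 428 mm, on four square legs, each 28×28 mm in cross-section. The legs rest on z = 0, each flush with a corner of the seat. Four stretchers, 28 mm wide and 19 mm tall, connect adjacent legs with their undersides at z = 142 mm, each running between the inner faces of the legs it joins and aligned with the legs' outer faces on the other axis.

B is an open-topped rectangular box: outside dimensions 276×288×258 mm, with a uniform wall and base thickness of 17 mm. The base is a full 276×288 slab on the floor; four walls sit on top of the base. The front and back walls (the −y and +y sides) span the full width; the two side walls fit between them.

The open box is on top of the stool.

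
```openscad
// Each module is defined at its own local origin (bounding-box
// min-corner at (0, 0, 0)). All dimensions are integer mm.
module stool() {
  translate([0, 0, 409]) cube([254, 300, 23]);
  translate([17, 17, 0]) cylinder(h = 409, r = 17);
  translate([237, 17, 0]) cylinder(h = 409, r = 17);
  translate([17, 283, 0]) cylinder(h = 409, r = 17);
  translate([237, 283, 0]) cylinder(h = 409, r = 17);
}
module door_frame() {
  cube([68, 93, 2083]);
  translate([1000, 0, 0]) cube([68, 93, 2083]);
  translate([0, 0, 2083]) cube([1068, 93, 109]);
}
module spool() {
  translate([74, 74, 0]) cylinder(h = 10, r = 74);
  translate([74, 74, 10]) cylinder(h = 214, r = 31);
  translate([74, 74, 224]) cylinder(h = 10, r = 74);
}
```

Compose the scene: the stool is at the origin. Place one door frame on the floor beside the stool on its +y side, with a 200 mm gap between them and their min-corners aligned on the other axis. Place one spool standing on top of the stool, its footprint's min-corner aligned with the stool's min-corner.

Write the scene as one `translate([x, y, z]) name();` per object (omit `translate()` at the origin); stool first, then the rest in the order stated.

stool();
translate([0, 500, 0]) door_frame();
translate([0, 0, 432]) spool();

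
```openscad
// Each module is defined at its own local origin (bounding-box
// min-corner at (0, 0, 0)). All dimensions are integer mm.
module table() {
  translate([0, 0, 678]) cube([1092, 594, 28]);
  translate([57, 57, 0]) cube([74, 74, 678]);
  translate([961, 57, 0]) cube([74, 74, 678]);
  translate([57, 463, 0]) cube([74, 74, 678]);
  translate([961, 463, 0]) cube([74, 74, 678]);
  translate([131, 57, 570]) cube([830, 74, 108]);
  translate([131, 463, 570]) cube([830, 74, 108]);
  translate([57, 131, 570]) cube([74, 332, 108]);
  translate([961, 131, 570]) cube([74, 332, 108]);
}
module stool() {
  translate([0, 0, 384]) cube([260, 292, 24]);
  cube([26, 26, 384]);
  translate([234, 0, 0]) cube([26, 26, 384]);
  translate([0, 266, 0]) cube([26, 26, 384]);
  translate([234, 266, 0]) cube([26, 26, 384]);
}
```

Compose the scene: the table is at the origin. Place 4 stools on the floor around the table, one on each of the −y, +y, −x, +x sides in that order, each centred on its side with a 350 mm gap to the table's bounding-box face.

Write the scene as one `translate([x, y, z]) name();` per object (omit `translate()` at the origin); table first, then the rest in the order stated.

table();
translate([416, -642, 0]) stool();
translate([416, 944, 0]) stool();
translate([-610, 151, 0]) stool();
translate([1442, 151, 0]) stool();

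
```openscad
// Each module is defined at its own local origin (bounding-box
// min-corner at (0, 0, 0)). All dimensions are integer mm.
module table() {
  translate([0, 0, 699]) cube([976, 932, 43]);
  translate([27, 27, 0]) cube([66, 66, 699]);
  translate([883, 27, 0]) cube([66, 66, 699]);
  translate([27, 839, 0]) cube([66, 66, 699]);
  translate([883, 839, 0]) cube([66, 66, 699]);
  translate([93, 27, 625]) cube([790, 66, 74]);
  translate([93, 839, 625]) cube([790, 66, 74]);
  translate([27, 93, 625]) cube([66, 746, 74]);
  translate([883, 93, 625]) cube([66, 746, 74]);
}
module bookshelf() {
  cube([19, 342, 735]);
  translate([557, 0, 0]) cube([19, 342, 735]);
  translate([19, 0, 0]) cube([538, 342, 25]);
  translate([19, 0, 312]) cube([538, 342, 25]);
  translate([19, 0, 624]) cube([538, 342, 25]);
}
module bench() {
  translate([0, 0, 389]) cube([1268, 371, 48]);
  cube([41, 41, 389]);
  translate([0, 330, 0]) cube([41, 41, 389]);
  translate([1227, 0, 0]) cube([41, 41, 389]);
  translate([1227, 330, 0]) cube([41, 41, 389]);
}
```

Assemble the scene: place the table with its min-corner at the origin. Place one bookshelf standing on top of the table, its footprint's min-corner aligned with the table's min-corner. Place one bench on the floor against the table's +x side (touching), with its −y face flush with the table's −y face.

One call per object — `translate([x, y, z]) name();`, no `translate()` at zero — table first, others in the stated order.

table();
translate([0, 0, 742]) bookshelf();
translate([976, 0, 0]) bench();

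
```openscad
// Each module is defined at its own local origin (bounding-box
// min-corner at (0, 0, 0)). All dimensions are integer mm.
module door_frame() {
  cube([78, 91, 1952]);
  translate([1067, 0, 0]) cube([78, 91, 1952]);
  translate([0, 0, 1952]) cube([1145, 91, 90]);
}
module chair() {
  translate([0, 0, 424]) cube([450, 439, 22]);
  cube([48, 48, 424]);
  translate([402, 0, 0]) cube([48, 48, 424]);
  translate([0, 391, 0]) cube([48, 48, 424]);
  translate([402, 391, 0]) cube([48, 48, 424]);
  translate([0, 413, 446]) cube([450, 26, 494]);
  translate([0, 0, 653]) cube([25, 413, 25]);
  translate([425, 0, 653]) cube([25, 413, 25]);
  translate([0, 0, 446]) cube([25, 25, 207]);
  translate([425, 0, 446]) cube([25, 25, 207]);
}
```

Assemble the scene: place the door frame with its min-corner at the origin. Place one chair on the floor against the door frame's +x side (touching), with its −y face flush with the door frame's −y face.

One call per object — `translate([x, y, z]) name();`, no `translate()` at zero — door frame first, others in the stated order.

door_frame();
translate([1145, 0, 0]) chair();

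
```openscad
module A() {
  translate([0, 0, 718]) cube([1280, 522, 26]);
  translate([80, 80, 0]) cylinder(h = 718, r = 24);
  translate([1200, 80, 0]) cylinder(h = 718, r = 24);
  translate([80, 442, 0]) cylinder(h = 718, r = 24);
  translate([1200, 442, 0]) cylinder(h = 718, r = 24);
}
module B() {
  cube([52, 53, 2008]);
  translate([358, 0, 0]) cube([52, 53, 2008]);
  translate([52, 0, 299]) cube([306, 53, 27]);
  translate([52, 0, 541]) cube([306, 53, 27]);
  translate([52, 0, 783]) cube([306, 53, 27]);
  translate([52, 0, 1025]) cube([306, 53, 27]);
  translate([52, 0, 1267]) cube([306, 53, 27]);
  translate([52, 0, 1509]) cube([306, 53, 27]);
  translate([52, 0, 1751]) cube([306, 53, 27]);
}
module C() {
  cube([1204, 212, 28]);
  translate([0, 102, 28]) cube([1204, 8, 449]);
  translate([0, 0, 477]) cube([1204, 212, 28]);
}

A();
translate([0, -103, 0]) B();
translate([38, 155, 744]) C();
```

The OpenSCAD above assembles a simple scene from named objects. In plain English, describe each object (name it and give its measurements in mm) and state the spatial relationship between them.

A is a rectangular dining table. The top is 1280×522×26 mm with its upper surface at z = 744 mm. It stands on four round legs of 48 mm diameter, each leg's bounding box inset 56 mm from the nearest pair of top edges, running from the floor to the underside of the top.

B is a straight ladder. Two 52×53 mm vertical rails, 2008 mm tall, stand 410 mm apart (outside-to-outside) with their front faces coplanar on the −y side. 7 rungs, each 53 mm deep and 27 mm tall, span between the inner faces of the rails, front faces flush with the rails. The lowest rung's underside is at z = 299 mm and rungs are spaced 242 mm apart (underside to underside).

C is an I-beam lying along x, 1204 mm long. Overall section height 505 mm. Two flanges 212 mm wide (y) and 28 mm thick, one on the floor and one at the top; a web 8 mm thick runs between them, centred on the flange width.

The ladder is on the floor beside the table on its −y side. The I-beam is on top of the table, centred.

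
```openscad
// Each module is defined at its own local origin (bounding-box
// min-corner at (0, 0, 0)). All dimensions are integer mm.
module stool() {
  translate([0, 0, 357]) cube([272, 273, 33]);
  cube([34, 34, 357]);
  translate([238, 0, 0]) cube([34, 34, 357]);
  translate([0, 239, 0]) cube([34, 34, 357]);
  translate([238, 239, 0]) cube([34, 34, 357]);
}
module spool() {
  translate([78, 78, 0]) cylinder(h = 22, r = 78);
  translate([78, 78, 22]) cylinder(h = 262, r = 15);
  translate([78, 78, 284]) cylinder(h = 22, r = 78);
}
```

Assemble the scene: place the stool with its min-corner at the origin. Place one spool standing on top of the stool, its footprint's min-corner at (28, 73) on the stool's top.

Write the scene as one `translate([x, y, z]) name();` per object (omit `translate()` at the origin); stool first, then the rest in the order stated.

stool();
translate([28, 73, 390]) spool();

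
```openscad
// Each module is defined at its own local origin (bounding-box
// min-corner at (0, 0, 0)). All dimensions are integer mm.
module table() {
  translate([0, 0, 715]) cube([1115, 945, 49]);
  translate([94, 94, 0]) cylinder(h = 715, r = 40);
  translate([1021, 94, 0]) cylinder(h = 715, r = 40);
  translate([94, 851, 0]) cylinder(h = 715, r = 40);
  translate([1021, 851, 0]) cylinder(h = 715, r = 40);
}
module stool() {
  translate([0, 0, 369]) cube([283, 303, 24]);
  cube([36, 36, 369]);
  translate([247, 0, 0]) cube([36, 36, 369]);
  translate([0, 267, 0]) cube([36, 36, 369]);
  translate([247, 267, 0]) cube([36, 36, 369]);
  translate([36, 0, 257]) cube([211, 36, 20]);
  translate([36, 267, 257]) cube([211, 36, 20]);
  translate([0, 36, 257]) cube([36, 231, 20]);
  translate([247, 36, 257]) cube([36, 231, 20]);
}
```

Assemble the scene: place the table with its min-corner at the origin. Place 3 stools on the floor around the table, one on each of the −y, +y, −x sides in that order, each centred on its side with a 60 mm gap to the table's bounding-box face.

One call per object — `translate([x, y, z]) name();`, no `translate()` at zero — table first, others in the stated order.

table();
translate([416, -363, 0]) stool();
translate([416, 1005, 0]) stool();
translate([-343, 321, 0]) stool();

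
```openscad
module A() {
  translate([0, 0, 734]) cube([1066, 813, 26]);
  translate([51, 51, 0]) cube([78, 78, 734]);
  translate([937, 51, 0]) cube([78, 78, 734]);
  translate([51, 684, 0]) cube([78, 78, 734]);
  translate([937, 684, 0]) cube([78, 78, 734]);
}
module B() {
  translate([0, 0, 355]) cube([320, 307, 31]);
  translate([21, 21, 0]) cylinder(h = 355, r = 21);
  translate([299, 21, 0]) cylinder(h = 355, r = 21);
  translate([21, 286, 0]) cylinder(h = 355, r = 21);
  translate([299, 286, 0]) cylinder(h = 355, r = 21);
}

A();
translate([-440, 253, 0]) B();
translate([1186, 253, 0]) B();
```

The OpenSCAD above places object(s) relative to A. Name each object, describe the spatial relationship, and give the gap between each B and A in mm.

A is a table. B is a stool. Two stools sit around the table at the −x, +x sides. The gap between each stool and the table is 120 mm.

Each stool's nearest face is 120 mm from the table's bounding box.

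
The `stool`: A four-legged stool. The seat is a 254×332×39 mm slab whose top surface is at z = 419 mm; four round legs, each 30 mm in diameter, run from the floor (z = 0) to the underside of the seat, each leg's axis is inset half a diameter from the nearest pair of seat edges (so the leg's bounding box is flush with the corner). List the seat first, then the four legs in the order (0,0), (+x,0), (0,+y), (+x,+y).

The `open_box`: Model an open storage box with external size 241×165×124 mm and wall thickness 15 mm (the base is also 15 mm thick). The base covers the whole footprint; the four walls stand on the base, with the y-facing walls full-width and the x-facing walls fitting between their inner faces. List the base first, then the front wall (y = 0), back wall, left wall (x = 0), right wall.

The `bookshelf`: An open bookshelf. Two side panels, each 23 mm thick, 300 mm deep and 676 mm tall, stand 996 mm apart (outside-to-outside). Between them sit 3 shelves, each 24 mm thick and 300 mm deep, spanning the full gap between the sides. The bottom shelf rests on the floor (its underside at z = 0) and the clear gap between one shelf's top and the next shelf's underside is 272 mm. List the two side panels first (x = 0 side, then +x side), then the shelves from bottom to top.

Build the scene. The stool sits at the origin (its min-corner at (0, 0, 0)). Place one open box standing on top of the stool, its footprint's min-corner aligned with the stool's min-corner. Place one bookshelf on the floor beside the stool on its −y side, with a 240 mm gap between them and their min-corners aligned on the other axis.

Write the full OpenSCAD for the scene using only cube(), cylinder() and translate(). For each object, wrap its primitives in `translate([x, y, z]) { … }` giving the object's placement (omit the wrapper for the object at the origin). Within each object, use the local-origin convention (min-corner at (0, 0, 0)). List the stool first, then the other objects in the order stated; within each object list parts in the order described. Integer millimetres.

translate([0, 0, 380]) cube([254, 332, 39]);
translate([15, 15, 0]) cylinder(h = 380, r = 15);
translate([239, 15, 0]) cylinder(h = 380, r = 15);
translate([15, 317, 0]) cylinder(h = 380, r = 15);
translate([239, 317, 0]) cylinder(h = 380, r = 15);
translate([0, 0, 419]) {
  cube([241, 165, 15]);
  translate([0, 0, 15]) cube([241, 15, 109]);
  translate([0, 150, 15]) cube([241, 15, 109]);
  translate([0, 15, 15]) cube([15, 135, 109]);
  translate([226, 15, 15]) cube([15, 135, 109]);
}
translate([0, -540, 0]) {
  cube([23, 300, 676]);
  translate([973, 0, 0]) cube([23, 300, 676]);
  translate([23, 0, 0]) cube([950, 300, 24]);
  translate([23, 0, 296]) cube([950, 300, 24]);
  translate([23, 0, 592]) cube([950, 300, 24]);
}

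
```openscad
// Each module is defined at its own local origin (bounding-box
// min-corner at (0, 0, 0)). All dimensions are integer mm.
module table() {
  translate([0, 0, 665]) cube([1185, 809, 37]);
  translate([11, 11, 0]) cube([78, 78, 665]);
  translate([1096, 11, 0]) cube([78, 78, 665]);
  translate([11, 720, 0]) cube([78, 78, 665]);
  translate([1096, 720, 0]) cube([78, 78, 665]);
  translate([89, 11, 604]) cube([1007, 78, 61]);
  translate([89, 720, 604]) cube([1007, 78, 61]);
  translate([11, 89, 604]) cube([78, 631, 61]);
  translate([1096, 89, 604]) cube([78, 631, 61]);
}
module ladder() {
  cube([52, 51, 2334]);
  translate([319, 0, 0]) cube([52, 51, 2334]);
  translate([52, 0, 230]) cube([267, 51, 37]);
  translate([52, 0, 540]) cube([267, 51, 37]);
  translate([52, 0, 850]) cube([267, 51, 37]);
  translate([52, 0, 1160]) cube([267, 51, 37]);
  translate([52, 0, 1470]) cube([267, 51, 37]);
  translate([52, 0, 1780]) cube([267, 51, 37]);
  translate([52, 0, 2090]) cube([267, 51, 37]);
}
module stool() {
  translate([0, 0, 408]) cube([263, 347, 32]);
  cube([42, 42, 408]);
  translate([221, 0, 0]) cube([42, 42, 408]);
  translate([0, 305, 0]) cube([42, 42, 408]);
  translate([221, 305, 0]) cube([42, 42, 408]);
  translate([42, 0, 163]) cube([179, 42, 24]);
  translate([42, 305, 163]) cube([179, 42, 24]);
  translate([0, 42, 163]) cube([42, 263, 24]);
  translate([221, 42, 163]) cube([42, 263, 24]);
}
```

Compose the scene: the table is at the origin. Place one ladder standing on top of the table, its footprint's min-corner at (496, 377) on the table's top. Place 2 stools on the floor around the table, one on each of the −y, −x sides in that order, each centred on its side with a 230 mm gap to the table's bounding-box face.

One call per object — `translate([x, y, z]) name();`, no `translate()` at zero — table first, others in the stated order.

table();
translate([496, 377, 702]) ladder();
translate([461, -577, 0]) stool();
translate([-493, 231, 0]) stool();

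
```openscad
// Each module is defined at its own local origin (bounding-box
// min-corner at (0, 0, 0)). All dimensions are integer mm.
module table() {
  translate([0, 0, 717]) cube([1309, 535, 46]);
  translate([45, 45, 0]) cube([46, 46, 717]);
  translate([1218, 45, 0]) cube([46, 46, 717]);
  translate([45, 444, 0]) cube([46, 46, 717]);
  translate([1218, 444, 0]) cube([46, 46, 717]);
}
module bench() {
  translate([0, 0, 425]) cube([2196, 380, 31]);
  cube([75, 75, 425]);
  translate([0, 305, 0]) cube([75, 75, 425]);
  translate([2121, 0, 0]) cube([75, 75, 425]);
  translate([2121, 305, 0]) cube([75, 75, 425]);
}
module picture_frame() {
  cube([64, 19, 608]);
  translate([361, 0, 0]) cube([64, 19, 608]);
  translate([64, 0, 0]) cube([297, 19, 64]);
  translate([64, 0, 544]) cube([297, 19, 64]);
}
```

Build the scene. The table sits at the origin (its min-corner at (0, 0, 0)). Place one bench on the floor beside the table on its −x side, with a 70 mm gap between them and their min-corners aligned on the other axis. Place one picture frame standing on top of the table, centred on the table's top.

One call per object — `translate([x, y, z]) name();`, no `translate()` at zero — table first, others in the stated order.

table();
translate([-2266, 0, 0]) bench();
translate([442, 258, 763]) picture_frame();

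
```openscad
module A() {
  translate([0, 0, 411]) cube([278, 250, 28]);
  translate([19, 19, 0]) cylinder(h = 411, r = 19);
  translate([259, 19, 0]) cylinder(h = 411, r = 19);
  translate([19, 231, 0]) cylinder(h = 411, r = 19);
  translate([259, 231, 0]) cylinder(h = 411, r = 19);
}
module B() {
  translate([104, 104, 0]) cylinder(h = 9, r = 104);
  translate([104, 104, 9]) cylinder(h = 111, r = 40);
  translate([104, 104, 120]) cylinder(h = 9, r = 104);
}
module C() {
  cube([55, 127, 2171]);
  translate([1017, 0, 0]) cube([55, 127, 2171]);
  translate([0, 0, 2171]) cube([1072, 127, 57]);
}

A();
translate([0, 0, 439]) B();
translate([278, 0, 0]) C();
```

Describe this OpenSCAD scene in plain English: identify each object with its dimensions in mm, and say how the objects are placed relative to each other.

A is a four-legged stool. The seat is a 278×250×28 mm slab whose top surface is at z = 439 mm; four round legs, each 38 mm in diameter, run from the floor (z = 0) to the underside of the seat, each leg's axis is inset half a diameter from the nearest pair of seat edges (so the leg's bounding box is flush with the corner).

B is a spool: two coaxial disc flanges of radius 104 mm and thickness 9 mm, joined by a core cylinder of radius 40 mm and height 111 mm. The lower flange rests on z = 0 and the three cylinders share a vertical axis.

C is a rectangular door frame: two vertical jambs of 55×127 mm section, 2171 mm tall, with a clear opening 962 mm wide between their inner faces. A header 57 mm tall and 127 mm deep lies on top of the jambs and spans the full outside width.

The spool is on top of the stool. The door frame is against the stool's +x side, with their −y faces flush.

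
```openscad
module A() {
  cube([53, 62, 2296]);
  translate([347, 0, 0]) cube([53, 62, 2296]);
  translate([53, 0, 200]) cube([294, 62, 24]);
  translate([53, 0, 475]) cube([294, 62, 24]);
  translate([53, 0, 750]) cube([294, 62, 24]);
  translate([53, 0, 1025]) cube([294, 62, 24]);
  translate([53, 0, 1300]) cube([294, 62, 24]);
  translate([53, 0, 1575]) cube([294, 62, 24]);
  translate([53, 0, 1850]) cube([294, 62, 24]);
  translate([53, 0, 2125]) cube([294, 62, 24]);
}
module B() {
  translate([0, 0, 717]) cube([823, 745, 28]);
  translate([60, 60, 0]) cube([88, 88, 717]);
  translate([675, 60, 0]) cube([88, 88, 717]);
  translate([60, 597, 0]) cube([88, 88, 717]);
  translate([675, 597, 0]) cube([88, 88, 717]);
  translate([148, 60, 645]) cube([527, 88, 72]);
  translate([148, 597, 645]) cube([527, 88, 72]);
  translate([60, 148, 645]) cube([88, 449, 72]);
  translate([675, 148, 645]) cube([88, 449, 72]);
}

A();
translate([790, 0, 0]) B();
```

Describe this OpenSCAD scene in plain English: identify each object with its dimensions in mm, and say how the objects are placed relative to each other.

A is a wooden ladder with two side rails of 53×62 mm section and 2296 mm height, set 400 mm apart overall. Between them run 8 rectangular rungs (62 mm deep, 24 mm thick), front faces flush with the rails' −y face. The bottom of the first rung is 200 mm above the floor and each subsequent rung is 275 mm higher than the one below.

B is a table: top 823 mm (x) × 745 mm (y), 28 mm thick, upper face at z = 745 mm, on four 88×88 mm square legs, each inset 60 mm from the nearest pair of top edges, running from z = 0 to the bottom of the top. Four apron rails, 88 mm thick and 72 mm tall, run between adjacent legs with their top edges flush with the underside of the top and their outer faces flush with the legs' outer faces.

The table is on the floor beside the ladder on its +x side.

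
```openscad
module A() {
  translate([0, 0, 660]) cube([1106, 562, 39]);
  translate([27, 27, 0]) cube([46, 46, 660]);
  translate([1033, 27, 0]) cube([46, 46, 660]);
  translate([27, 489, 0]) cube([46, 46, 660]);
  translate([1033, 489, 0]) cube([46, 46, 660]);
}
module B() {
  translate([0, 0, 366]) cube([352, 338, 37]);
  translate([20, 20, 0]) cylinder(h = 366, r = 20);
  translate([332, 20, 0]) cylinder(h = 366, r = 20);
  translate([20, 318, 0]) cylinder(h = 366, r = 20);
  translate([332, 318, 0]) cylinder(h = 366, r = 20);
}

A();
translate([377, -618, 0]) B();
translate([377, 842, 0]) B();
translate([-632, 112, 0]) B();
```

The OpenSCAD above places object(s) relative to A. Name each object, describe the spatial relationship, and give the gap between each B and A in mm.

A is a table. B is a stool. Three stools sit around the table at the −y, +y, −x sides. The gap between each stool and the table is 280 mm.

Each stool's nearest face is 280 mm from the table's bounding box.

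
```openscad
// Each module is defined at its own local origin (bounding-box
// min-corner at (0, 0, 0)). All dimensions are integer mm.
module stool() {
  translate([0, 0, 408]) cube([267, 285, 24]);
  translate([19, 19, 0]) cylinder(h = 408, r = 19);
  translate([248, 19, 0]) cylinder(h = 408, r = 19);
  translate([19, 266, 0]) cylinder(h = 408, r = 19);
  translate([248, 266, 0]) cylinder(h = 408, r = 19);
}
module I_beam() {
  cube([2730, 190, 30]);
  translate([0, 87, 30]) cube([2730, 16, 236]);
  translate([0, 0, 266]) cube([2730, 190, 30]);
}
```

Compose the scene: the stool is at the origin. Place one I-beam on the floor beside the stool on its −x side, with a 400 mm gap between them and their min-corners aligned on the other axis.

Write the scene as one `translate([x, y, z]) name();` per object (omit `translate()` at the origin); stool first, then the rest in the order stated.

stool();
translate([-3130, 0, 0]) I_beam();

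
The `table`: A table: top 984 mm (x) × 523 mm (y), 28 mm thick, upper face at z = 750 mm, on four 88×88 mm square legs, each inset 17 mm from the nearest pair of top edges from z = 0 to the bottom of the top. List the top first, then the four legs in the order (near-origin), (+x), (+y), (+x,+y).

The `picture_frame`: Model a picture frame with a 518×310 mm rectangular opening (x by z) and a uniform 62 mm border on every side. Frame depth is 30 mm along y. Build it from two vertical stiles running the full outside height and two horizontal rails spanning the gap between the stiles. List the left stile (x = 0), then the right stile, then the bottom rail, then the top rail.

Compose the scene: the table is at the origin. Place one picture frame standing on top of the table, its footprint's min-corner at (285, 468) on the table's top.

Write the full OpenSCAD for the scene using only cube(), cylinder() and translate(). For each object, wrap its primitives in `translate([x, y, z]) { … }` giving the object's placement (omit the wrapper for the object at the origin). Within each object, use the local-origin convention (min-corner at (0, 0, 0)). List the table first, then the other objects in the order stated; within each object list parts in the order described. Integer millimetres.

translate([0, 0, 722]) cube([984, 523, 28]);
translate([17, 17, 0]) cube([88, 88, 722]);
translate([879, 17, 0]) cube([88, 88, 722]);
translate([17, 418, 0]) cube([88, 88, 722]);
translate([879, 418, 0]) cube([88, 88, 722]);
translate([285, 468, 750]) {
  cube([62, 30, 434]);
  translate([580, 0, 0]) cube([62, 30, 434]);
  translate([62, 0, 0]) cube([518, 30, 62]);
  translate([62, 0, 372]) cube([518, 30, 62]);
}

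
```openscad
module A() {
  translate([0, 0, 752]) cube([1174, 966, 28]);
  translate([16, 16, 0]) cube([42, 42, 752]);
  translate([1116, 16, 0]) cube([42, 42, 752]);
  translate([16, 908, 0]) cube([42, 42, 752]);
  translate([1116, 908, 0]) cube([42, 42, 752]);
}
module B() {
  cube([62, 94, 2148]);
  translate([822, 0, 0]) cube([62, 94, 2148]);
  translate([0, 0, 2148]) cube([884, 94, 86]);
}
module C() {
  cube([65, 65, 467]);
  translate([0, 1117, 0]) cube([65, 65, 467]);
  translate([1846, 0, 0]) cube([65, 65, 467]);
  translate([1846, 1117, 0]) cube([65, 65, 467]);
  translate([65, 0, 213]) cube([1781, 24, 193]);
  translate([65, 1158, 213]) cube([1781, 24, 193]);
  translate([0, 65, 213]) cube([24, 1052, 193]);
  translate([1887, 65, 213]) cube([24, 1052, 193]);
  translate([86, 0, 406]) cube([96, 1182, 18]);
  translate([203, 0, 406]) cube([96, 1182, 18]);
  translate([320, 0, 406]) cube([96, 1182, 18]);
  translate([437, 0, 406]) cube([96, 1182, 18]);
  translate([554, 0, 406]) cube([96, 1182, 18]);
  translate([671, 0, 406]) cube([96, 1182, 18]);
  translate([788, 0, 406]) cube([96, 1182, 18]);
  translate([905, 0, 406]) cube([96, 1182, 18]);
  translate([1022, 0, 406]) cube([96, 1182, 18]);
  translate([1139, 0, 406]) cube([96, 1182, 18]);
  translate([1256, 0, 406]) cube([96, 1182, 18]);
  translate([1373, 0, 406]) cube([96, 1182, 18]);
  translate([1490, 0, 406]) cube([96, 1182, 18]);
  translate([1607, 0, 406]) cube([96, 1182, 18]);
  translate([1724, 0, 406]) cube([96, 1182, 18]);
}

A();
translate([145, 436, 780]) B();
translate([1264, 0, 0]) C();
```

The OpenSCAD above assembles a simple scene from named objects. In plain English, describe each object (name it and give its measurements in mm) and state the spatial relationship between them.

A is a table with a 1174×966 mm rectangular top, 28 mm thick, top surface at z = 780 mm, supported by four 42×42 mm square legs, each inset 16 mm from the nearest pair of top edges, running from the floor.

B is a rectangular door frame: two vertical jambs of 62×94 mm section, 2148 mm tall, with a clear opening 760 mm wide between their inner faces. A header 86 mm tall and 94 mm deep lies on top of the jambs and spans the full outside width.

C is a bed frame 1911 mm long (x) by 1182 mm wide (y). Four 65×65 mm corner posts, 467 mm tall, at the corners of the footprint. Four rails of 24 mm thickness and 193 mm height run between adjacent posts with their undersides at z = 213 mm, their outer faces flush with the outside of the frame (the two x-running rails run between the posts' inner faces; the two y-running rails run between the posts' inner faces). 15 slats, each 96 mm wide (x) and 18 mm thick, lie across the top of the two x-running rails, running the full 1182 mm width of the frame in y; the slats are evenly spaced along x between the inner faces of the end posts with equal gaps (rounded down to the nearest mm) at the −x end and between each pair — any rounding remainder accumulates at the +x end.

The door frame is on top of the table, centred. The bed frame is on the floor beside the table on its +x side.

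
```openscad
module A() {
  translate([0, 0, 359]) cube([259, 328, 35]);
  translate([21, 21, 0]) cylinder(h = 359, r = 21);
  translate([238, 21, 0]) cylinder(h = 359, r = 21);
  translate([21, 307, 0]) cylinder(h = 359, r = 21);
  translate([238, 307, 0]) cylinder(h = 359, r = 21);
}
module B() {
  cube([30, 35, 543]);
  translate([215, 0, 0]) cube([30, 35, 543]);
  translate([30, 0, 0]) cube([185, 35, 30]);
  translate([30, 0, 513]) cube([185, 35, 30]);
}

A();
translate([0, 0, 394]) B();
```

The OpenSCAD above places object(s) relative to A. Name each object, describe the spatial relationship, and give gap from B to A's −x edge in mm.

The picture frame's min-x is at 0; the stool's min-x is 0; gap = 0 mm.

A is a stool. B is a picture frame. The picture frame is on top of the stool. The gap from the picture frame to the stool's −x edge is 0 mm.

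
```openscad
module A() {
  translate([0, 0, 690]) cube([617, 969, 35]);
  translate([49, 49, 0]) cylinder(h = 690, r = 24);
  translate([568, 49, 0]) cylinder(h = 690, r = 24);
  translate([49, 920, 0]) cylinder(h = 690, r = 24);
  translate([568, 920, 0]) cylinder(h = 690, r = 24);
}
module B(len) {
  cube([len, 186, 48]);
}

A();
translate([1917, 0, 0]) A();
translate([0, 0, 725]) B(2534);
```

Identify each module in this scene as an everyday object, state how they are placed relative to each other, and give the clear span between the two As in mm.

Second table starts at x = 1917; first ends at x = 617; clear span = 1917 − 617 = 1300 mm.

A is a table. B is a beam. A beam spans the tops of two tables. The clear span between the two tables is 1300 mm.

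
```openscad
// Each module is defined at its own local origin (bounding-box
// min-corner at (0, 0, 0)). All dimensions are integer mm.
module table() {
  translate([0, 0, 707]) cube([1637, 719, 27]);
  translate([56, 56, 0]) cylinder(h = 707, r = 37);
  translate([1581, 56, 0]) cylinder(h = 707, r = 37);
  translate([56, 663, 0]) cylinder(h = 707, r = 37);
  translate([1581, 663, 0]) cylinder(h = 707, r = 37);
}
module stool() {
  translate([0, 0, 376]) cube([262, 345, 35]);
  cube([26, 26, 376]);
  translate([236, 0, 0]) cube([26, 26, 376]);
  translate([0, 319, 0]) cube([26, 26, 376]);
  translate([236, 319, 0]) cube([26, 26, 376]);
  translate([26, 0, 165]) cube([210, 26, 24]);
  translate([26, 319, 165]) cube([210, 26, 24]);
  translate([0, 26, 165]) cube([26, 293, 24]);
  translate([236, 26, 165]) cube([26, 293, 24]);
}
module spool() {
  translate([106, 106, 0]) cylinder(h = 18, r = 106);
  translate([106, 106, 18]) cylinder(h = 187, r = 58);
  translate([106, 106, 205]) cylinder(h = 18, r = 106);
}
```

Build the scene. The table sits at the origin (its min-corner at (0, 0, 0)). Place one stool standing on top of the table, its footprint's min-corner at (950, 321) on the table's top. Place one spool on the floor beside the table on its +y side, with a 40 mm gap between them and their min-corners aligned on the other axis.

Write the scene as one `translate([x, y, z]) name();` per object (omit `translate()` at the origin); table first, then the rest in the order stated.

table();
translate([950, 321, 734]) stool();
translate([0, 759, 0]) spool();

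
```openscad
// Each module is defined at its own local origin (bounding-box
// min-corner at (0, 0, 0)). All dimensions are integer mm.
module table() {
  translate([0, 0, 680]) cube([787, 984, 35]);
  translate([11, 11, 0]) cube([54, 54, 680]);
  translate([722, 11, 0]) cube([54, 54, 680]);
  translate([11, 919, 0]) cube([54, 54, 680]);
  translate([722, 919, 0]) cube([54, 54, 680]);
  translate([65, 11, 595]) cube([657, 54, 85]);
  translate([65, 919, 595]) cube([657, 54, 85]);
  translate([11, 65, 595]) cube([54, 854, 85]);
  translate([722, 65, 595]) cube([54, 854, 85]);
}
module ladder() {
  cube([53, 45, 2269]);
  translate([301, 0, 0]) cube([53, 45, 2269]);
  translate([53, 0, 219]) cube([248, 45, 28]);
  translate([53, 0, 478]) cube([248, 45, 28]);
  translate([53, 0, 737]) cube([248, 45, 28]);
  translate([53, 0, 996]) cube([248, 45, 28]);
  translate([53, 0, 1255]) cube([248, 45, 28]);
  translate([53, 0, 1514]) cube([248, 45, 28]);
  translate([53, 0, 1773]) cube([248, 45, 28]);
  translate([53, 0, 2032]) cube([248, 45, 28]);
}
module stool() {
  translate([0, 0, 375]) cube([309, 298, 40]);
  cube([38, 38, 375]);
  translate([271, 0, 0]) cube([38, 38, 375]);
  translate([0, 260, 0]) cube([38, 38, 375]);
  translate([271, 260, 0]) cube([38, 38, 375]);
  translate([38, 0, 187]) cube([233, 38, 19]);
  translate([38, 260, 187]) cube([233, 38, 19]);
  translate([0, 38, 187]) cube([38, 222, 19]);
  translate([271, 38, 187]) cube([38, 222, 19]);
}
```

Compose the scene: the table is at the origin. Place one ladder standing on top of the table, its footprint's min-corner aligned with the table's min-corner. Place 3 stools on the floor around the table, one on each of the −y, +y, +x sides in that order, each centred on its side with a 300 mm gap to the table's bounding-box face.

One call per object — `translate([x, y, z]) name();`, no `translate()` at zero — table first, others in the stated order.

table();
translate([0, 0, 715]) ladder();
translate([239, -598, 0]) stool();
translate([239, 1284, 0]) stool();
translate([1087, 343, 0]) stool();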